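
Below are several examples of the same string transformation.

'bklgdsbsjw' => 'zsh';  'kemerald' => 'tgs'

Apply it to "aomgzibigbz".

Rule — shift every letter 11 places backward in the alphabet (wrapping around), then keep one character in every 3, starting at position 2 (positions 2nd, 5th, 8th, ...).
"aomgzibigbz" → "pdbvoxqxvqo" → "doxo".

doxo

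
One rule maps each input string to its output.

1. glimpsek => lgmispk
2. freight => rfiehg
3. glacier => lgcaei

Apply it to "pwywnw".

In each case the input is transformed by: swap each adjacent pair of characters (1↔2, 3↔4, ...), then delete the last character.
Applying both steps to "pwywnw": "wpwywn", then "wpwyw".

wpwyw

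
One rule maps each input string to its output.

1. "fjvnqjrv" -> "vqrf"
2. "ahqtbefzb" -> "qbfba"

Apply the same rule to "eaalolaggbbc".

The rule is to keep every other character starting from the first (positions 1st, 3rd, 5th, ...), then move the first character to the end.
"eaalolaggbbc" → "eaoagb" → "aoagbe".

aoagbe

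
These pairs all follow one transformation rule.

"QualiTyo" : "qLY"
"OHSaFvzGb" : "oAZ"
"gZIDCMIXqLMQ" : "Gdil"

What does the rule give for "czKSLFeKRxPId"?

CsEXD

In each case the input is transformed by: flip the case of every letter, then keep one character in every 3, starting at position 1 (positions 1st, 4th, 7th, ...).
For "czKSLFeKRxPId" the result is "CsEXD".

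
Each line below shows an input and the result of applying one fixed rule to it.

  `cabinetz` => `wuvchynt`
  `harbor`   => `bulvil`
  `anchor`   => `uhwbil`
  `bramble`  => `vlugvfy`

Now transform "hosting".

The transformation: shift every letter 6 places backward in the alphabet (wrapping around).
Doing the same to "hosting": "bimncha".

bimncha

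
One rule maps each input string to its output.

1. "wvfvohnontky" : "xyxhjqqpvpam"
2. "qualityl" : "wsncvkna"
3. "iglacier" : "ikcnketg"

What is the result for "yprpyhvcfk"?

rartjaexmh

In each case the input is transformed by: swap each adjacent pair of characters (1↔2, 3↔4, ...), then shift every letter 2 places forward in the alphabet (wrapping around).
Starting from "yprpyhvcfk": after the first operation, "pyprhycvkf"; after the second, "rartjaexmh".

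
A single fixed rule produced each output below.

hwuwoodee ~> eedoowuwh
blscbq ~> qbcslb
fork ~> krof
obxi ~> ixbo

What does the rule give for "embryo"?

oyrbme

Looking at the pairs, the operation is to reverse the string.
For "embryo" the result is "oyrbme".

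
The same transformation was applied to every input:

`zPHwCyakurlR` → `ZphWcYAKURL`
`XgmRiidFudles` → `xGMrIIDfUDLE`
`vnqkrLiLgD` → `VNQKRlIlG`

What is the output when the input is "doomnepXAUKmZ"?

The pattern: flip the case of every letter, then delete the last character.
For "doomnepXAUKmZ" the result is "DOOMNEPxaukM".
(Check on "vnqkrLiLgD": → "VNQKRlIlGd" → "VNQKRlIlG" ✓)

DOOMNEPxaukM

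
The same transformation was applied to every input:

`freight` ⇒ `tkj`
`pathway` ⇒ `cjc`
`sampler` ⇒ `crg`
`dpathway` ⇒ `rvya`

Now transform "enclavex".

pnxz

The rule is to shift every letter 2 places forward in the alphabet (wrapping around), then keep every other character starting from the second (positions 2nd, 4th, 6th, ...).
Applying both steps to "enclavex": "gpencxgz", then "pnxz".
(Check on "dpathway": → "frcvjyca" → "rvya" ✓)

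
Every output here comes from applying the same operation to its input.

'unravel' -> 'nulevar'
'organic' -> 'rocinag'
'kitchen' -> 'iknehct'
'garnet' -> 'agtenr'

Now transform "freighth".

rfhthgie

Rule — move the first 2 characters to the end (rotate left by 2), then reverse the string.
Applying both steps to "freighth": "eighthfr", then "rfhthgie".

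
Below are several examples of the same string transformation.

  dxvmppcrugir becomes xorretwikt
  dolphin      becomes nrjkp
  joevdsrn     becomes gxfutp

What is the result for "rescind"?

The rule is to shift every letter 2 places forward in the alphabet (wrapping around), then delete the first 2 characters.
On "rescind" that produces "uekpf".
(Check on "dxvmppcrugir": → "fzxorretwikt" → "xorretwikt" ✓)

uekpf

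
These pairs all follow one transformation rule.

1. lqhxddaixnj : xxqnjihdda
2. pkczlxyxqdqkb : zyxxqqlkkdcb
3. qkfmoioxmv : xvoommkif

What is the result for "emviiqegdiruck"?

The transformation: delete the first character, then sort the characters into reverse alphabetical order.
So "emviiqegdiruck" becomes "vurqmkiiigedc".

vurqmkiiigedc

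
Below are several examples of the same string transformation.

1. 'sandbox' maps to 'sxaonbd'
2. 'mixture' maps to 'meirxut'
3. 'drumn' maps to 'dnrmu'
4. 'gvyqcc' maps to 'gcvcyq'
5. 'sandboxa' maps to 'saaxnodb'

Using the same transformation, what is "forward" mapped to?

fdorraw

The pattern: take characters alternately from the front and the back (1st, last, 2nd, 2nd-last, ...).
For "forward" the result is "fdorraw".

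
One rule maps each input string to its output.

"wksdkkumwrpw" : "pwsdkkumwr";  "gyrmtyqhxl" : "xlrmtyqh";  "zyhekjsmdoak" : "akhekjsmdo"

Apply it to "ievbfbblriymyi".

The rule is to delete the first 2 characters, then move the last 2 characters to the front (rotate right by 2).
Applying both steps to "ievbfbblriymyi": "vbfbblriymyi", then "yivbfbblriym".

yivbfbblriym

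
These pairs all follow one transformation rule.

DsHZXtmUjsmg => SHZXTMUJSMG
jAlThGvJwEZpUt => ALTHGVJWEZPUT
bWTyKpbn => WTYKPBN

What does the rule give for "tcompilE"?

The rule is to delete the first character, then convert every letter to uppercase.
"tcompilE" → "compilE" → "COMPILE".

COMPILE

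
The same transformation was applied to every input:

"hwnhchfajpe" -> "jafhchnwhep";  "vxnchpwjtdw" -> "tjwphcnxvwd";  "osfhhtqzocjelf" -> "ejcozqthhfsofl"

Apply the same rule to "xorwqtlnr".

ltqwroxrn

The pattern: move the last 2 characters to the front (rotate right by 2), then reverse the string.
Applying both steps to "xorwqtlnr": "nrxorwqtl", then "ltqwroxrn".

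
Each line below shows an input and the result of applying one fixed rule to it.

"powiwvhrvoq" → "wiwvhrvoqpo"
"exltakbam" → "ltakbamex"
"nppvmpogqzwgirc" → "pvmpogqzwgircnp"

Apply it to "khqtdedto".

In each case the input is transformed by: move the first 2 characters to the end (rotate left by 2).
On "khqtdedto" that produces "qtdedtokh".

qtdedtokh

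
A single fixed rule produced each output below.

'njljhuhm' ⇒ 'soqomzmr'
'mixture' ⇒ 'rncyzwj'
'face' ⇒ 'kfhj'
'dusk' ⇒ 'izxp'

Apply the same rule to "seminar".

The transformation: shift every letter 5 places forward in the alphabet (wrapping around).
For "seminar" the result is "xjrnsfw".

xjrnsfw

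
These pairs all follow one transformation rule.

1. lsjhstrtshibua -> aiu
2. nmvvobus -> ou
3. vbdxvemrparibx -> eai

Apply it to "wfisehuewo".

oieue

The rule is to move the last character to the front, then keep only the vowels.
"wfisehuewo" → "owfisehuew" → "oieue".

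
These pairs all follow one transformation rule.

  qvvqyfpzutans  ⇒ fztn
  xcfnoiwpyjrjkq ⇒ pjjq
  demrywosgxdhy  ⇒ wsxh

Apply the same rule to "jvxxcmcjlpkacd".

jpad

What's happening: keep every other character starting from the second (positions 2nd, 4th, 6th, ...), then keep only the last 4 characters.
For "jvxxcmcjlpkacd" the result is "jpad".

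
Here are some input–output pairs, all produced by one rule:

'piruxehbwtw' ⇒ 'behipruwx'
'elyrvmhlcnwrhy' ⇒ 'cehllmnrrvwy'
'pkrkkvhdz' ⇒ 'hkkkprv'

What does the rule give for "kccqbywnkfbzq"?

bbccfkknqwy

The pattern: delete the last 2 characters, then sort the characters into alphabetical order.
For "kccqbywnkfbzq", step one produces "kccqbywnkfb"; step two turns that into "bbccfkknqwy".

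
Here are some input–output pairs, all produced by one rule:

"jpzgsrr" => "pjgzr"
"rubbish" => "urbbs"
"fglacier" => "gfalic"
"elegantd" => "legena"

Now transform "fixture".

iftxr

In each case the input is transformed by: swap each adjacent pair of characters (1↔2, 3↔4, ...), then delete the last 2 characters.
For "fixture" the result is "iftxr".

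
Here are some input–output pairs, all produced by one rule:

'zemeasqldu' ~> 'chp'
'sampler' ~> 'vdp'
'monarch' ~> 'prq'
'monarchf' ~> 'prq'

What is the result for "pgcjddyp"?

Looking at the pairs, the operation is to shift every letter 3 places forward in the alphabet (wrapping around), then keep only the first 3 characters.
Applying both steps to "pgcjddyp": "sjfmggbs", then "sjf".

sjf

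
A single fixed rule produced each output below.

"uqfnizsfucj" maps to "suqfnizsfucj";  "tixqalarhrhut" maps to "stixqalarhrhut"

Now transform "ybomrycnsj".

Looking at the pairs, the operation is to prepend "s".
On "ybomrycnsj" that produces "sybomrycnsj".

sybomrycnsj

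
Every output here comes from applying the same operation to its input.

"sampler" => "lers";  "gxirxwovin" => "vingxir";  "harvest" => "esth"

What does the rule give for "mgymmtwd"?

twdmg

In each case the input is transformed by: move the last 3 characters to the front (rotate right by 3), then delete the last 3 characters.
Starting from "mgymmtwd": after the first operation, "twdmgymm"; after the second, "twdmg".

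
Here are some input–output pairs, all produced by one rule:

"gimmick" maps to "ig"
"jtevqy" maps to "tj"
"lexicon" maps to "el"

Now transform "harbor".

ah

Rule — swap each adjacent pair of characters (1↔2, 3↔4, ...), then keep only the first 2 characters.
Applying both steps to "harbor": "ahbrro", then "ah".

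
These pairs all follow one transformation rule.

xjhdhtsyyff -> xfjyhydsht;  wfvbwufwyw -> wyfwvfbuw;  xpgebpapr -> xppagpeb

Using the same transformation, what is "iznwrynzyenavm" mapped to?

In each case the input is transformed by: delete the last character, then take characters alternately from the front and the back (1st, last, 2nd, 2nd-last, ...).
Applying both steps to "iznwrynzyenavm": "iznwrynzyenav", then "ivzannweryyzn".

ivzannweryyzn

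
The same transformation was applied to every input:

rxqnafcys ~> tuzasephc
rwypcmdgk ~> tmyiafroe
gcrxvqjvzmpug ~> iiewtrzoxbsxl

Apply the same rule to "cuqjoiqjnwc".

In each case the input is transformed by: shift every letter 2 places forward in the alphabet (wrapping around), then take characters alternately from the front and the back (1st, last, 2nd, 2nd-last, ...).
Starting from "cuqjoiqjnwc": after the first operation, "ewslqkslpye"; after the second, "eewyspllqsk".

eewyspllqsk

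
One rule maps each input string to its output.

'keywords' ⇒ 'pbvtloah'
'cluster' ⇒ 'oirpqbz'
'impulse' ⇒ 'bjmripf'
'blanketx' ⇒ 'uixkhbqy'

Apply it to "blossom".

jilpply

Each output is the input with this applied: shift every letter 3 places backward in the alphabet (wrapping around), then swap the first and last characters.
Applying both steps to "blossom": "yilpplj", then "jilpply".
(Check on "impulse": → "fjmripb" → "bjmripf" ✓)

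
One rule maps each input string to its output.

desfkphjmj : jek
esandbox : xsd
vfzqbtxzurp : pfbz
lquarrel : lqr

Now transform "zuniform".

muf

Looking at the pairs, the operation is to keep one character in every 3, starting at position 2 (positions 2nd, 5th, 8th, ...), then move the last character to the front.
Working it through for "zuniform": intermediate "ufm", final "muf".
(Check on "desfkphjmj": → "ekj" → "jek" ✓)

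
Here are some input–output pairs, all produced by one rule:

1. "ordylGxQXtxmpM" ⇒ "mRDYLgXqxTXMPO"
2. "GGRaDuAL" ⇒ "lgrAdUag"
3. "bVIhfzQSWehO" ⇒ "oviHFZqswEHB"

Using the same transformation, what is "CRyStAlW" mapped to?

wrYsTaLc

What's happening: flip the case of every letter, then swap the first and last characters.
On "CRyStAlW": the first step gives "crYsTaLw", and the second then gives "wrYsTaLc".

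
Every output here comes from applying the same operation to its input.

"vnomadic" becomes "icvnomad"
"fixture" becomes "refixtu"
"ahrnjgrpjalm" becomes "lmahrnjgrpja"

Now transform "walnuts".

In each case the input is transformed by: move the last 2 characters to the front (rotate right by 2).
So "walnuts" becomes "tswalnu".

tswalnu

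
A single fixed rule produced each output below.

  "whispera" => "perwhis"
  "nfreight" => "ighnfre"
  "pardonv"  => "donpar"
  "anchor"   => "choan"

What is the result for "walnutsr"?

The transformation: delete the last character, then move the last 3 characters to the front (rotate right by 3).
So "walnutsr" becomes "utswaln".

utswaln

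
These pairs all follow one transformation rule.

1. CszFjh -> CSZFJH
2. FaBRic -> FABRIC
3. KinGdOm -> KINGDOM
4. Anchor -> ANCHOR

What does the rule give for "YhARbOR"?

YHARBOR

In each case the input is transformed by: convert every letter to uppercase.
"YhARbOR" → "YHARBOR".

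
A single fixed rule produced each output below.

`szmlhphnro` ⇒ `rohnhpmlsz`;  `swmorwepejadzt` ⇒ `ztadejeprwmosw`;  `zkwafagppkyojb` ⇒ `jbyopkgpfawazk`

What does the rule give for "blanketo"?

The rule is to reverse the string, then swap each adjacent pair of characters (1↔2, 3↔4, ...).
Starting from "blanketo": after the first operation, "oteknalb"; after the second, "tokeanbl".

tokeanbl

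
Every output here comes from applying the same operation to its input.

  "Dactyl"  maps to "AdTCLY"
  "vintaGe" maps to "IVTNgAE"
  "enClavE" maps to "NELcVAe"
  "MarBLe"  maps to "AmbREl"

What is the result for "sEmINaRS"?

eSiMAnsr

The rule is to swap each adjacent pair of characters (1↔2, 3↔4, ...), then flip the case of every letter.
Applying both steps to "sEmINaRS": "EsImaNSR", then "eSiMAnsr".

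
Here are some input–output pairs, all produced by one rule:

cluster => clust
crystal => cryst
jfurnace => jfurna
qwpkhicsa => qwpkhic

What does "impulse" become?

impul

The rule is to delete the last 2 characters.
So "impulse" becomes "impul".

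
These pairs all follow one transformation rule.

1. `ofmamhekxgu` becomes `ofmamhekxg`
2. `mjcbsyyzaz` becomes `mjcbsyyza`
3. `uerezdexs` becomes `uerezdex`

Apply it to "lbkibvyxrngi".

lbkibvyxrng

Looking at the pairs, the operation is to delete the last character.
So "lbkibvyxrngi" becomes "lbkibvyxrng".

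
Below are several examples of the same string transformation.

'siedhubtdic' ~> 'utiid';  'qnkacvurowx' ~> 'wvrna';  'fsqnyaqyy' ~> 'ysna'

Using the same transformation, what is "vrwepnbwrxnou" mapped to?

Each output is the input with this applied: keep every other character starting from the second (positions 2nd, 4th, 6th, ...), then sort the characters into reverse alphabetical order.
Applying both steps to "vrwepnbwrxnou": "renwxo", then "xwrone".

xwrone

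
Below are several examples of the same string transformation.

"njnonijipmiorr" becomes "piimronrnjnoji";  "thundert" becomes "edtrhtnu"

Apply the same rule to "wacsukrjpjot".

jrjptoawscku

In each case the input is transformed by: swap the front and back halves of the string, then swap each adjacent pair of characters (1↔2, 3↔4, ...).
Working it through for "wacsukrjpjot": intermediate "rjpjotwacsuk", final "jrjptoawscku".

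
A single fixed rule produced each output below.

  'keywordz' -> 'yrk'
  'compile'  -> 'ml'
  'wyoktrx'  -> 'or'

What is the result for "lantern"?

nr

The pattern: move the first character to the end, then keep one character in every 3, starting at position 2 (positions 2nd, 5th, 8th, ...).
Starting from "lantern": after the first operation, "anternl"; after the second, "nr".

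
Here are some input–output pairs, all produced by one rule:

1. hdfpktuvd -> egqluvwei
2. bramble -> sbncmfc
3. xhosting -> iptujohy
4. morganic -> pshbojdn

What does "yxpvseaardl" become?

yqwtfbbsemz

Rule — shift every letter 1 place forward in the alphabet (wrapping around), then move the first character to the end.
On "yxpvseaardl": the first step gives "zyqwtfbbsem", and the second then gives "yqwtfbbsemz".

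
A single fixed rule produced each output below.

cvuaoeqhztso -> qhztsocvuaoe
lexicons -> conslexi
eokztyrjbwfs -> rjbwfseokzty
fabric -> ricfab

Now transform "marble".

The transformation: swap the front and back halves of the string.
Doing the same to "marble": "blemar".

blemar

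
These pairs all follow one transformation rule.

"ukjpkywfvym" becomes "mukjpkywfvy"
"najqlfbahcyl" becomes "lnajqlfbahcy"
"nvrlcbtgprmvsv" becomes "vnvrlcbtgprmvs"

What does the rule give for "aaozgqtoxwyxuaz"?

The transformation: move the last character to the front.
On "aaozgqtoxwyxuaz" that produces "zaaozgqtoxwyxua".

zaaozgqtoxwyxua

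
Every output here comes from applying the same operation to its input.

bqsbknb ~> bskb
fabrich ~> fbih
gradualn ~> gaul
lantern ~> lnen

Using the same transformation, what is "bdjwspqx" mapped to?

bjsq

In each case the input is transformed by: keep every other character starting from the first (positions 1st, 3rd, 5th, ...).
On "bdjwspqx" that produces "bjsq".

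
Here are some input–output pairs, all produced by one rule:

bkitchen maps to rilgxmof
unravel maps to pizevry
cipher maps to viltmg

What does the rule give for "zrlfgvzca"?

egdzkjpvd

Each output is the input with this applied: shift every letter 4 places forward in the alphabet (wrapping around), then reverse the string.
On "zrlfgvzca": the first step gives "dvpjkzdge", and the second then gives "egdzkjpvd".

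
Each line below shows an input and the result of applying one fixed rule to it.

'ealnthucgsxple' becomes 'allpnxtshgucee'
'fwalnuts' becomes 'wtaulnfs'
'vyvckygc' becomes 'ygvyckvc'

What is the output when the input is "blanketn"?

What's happening: take characters alternately from the front and the back (1st, last, 2nd, 2nd-last, ...), then move the first 2 characters to the end (rotate left by 2).
Applying both steps to "blanketn": "bnltaenk", then "ltaenkbn".
(Check on "vyvckygc": → "vcygvyck" → "ygvyckvc" ✓)

ltaenkbn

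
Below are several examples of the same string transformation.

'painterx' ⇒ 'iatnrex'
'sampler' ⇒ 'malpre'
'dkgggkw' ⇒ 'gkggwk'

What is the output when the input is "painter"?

iatnre

The pattern: delete the first character, then swap each adjacent pair of characters (1↔2, 3↔4, ...).
Working it through for "painter": intermediate "ainter", final "iatnre".
(Check on "dkgggkw": → "kgggkw" → "gkggwk" ✓)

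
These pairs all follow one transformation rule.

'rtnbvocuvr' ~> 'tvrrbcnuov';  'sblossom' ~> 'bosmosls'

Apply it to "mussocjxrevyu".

uumvsysrceojx

The pattern: swap each adjacent pair of characters (1↔2, 3↔4, ...), then take characters alternately from the front and the back (1st, last, 2nd, 2nd-last, ...).
Starting from "mussocjxrevyu": after the first operation, "umsscoxjeryvu"; after the second, "uumvsysrceojx".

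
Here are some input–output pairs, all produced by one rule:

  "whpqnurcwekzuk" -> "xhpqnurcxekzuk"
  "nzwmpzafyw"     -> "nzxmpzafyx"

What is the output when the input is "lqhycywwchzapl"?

lqhycyxxchzapl

The transformation: replace every "w" with "x".
For "lqhycywwchzapl" the result is "lqhycyxxchzapl".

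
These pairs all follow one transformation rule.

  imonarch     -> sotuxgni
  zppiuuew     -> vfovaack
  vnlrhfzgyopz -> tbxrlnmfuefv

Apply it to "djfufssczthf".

pjalyliyzfln

The rule is to shift every letter 6 places forward in the alphabet (wrapping around), then swap each adjacent pair of characters (1↔2, 3↔4, ...).
Applying both steps to "djfufssczthf": "jplalyyifznl", then "pjalyliyzfln".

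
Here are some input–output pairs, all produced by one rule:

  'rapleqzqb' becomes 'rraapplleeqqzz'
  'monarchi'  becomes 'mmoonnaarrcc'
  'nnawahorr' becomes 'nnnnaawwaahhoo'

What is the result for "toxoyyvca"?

In each case the input is transformed by: delete the last 2 characters, then double every character.
On "toxoyyvca": the first step gives "toxoyyv", and the second then gives "ttooxxooyyyyvv".

ttooxxooyyyyvv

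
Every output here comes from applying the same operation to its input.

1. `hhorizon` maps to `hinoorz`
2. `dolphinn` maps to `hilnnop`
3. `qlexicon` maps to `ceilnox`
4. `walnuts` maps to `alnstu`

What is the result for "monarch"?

achnor

The transformation: delete the first character, then sort the characters into alphabetical order.
Applying that to "monarch" gives "achnor".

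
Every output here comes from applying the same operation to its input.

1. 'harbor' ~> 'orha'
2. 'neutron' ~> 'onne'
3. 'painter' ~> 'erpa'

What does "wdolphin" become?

Rule — move the last 2 characters to the front (rotate right by 2), then keep only the first 4 characters.
Applying both steps to "wdolphin": "inwdolph", then "inwd".

inwd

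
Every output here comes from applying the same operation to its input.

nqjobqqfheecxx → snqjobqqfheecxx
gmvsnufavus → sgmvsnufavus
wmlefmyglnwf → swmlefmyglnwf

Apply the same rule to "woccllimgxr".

swoccllimgxr

What's happening: prepend "s".
Applying that to "woccllimgxr" gives "swoccllimgxr".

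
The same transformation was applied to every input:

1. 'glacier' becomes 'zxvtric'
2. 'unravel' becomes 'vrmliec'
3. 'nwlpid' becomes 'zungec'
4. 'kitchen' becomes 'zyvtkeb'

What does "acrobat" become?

Looking at the pairs, the operation is to shift every letter 9 places backward in the alphabet (wrapping around), then sort the characters into reverse alphabetical order.
"acrobat" → "tsrrkif".

tsrrkif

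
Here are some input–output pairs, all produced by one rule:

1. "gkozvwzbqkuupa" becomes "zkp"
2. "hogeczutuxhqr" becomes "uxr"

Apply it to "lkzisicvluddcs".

What's happening: keep one character in every 3, starting at position 1 (positions 1st, 4th, 7th, ...), then delete the first 2 characters.
Starting from "lkzisicvluddcs": after the first operation, "licuc"; after the second, "cuc".

cuc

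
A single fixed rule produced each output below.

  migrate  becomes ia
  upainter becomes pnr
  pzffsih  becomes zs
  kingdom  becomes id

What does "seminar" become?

In each case the input is transformed by: keep one character in every 3, starting at position 2 (positions 2nd, 5th, 8th, ...).
For "seminar" the result is "en".

en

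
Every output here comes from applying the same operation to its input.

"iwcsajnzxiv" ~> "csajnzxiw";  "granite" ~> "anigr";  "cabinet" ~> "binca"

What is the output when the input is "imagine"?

Looking at the pairs, the operation is to delete the last 2 characters, then move the first 2 characters to the end (rotate left by 2).
For "imagine", step one produces "imagi"; step two turns that into "agiim".

agiim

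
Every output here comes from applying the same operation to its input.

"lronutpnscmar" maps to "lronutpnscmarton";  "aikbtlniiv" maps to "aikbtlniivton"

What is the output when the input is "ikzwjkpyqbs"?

ikzwjkpyqbston

The transformation: append "ton".
On "ikzwjkpyqbs" that produces "ikzwjkpyqbston".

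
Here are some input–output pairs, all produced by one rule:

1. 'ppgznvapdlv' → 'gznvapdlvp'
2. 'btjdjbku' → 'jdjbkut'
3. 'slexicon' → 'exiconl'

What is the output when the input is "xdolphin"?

olphind

Looking at the pairs, the operation is to delete the first character, then move the first character to the end.
"xdolphin" → "dolphin" → "olphind".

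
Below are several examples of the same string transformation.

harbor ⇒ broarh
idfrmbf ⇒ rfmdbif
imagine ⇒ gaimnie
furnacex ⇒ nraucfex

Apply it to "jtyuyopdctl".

Looking at the pairs, the operation is to move the first 3 characters to the end (rotate left by 3), then take characters alternately from the front and the back (1st, last, 2nd, 2nd-last, ...).
"jtyuyopdctl" → "uyopdctljty" → "uyytojpldtc".
(Check on "idfrmbf": → "rmbfidf" → "rfmdbif" ✓)

uyytojpldtc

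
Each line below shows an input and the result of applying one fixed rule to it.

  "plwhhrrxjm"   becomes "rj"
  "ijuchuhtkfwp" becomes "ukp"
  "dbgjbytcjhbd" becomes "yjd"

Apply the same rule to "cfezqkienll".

The pattern: delete the first 3 characters, then keep one character in every 3, starting at position 3 (positions 3rd, 6th, 9th, ...).
On "cfezqkienll" that produces "kn".

kn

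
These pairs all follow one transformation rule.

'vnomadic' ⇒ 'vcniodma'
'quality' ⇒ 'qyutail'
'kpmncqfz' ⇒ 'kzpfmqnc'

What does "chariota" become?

Looking at the pairs, the operation is to take characters alternately from the front and the back (1st, last, 2nd, 2nd-last, ...).
Applying that to "chariota" gives "cahtaori".

cahtaori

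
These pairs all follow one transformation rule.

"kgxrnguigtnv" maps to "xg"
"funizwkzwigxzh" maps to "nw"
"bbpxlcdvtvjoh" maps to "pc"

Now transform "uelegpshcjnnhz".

lp

In each case the input is transformed by: keep one character in every 3, starting at position 3 (positions 3rd, 6th, 9th, ...), then keep only the first 2 characters.
So "uelegpshcjnnhz" becomes "lp".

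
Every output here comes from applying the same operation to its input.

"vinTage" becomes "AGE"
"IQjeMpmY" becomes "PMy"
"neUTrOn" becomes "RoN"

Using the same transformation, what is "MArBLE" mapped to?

ble

In each case the input is transformed by: flip the case of every letter, then keep only the last 3 characters.
Applying that to "MArBLE" gives "ble".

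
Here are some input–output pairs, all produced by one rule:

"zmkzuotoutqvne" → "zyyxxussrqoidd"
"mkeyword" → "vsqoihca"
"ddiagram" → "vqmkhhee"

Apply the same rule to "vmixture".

The pattern: shift every letter 4 places forward in the alphabet (wrapping around), then sort the characters into reverse alphabetical order.
For "vmixture" the result is "zyxvqmib".

zyxvqmib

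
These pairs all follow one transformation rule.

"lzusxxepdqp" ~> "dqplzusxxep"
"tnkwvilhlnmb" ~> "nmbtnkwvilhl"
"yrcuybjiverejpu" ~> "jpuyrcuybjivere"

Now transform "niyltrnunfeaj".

In each case the input is transformed by: move the last 3 characters to the front (rotate right by 3).
For "niyltrnunfeaj" the result is "eajniyltrnunf".

eajniyltrnunf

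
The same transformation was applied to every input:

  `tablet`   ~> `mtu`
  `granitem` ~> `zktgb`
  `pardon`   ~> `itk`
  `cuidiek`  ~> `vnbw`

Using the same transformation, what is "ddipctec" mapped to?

Rule — shift every letter 7 places backward in the alphabet (wrapping around), then delete the last 3 characters.
"ddipctec" → "wwbivmxv" → "wwbiv".

wwbiv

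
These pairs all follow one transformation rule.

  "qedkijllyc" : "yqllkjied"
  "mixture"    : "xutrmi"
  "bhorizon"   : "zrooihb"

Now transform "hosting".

Rule — delete the last character, then sort the characters into reverse alphabetical order.
"hosting" → "hostin" → "tsonih".

tsonih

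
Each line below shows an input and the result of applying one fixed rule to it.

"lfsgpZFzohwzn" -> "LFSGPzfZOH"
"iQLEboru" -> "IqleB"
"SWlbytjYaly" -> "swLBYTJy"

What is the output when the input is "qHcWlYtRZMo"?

QhCwLyTr

What's happening: flip the case of every letter, then delete the last 3 characters.
Applying both steps to "qHcWlYtRZMo": "QhCwLyTrzmO", then "QhCwLyTr".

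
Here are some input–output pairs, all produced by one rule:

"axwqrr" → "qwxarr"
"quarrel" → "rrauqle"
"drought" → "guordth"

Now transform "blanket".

knalbte

The rule is to move the last 2 characters to the front (rotate right by 2), then reverse the string.
Starting from "blanket": after the first operation, "etblank"; after the second, "knalbte".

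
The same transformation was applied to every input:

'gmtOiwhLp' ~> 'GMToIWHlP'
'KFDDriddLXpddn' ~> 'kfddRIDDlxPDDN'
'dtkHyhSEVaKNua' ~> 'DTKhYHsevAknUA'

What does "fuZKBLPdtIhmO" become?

Rule — flip the case of every letter.
"fuZKBLPdtIhmO" → "FUzkblpDTiHMo".

FUzkblpDTiHMo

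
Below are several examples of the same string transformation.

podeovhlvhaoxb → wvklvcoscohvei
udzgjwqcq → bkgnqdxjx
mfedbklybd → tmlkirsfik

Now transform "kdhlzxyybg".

Rule — shift every letter 7 places forward in the alphabet (wrapping around).
Applying that to "kdhlzxyybg" gives "rkosgeffin".

rkosgeffin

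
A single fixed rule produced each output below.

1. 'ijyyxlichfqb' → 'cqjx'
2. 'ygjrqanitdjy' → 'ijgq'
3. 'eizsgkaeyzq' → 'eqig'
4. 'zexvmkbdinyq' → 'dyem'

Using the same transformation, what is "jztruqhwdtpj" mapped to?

wpzu

The rule is to keep one character in every 3, starting at position 2 (positions 2nd, 5th, 8th, ...), then move the last 2 characters to the front (rotate right by 2).
"jztruqhwdtpj" → "wpzu".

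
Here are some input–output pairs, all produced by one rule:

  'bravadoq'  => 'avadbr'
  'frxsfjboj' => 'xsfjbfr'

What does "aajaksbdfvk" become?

What's happening: delete the last 2 characters, then move the first 2 characters to the end (rotate left by 2).
Doing the same to "aajaksbdfvk": "jaksbdfaa".

jaksbdfaa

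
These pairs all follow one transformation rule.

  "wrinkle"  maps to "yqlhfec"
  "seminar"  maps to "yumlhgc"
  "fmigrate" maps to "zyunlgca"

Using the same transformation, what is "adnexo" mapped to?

What's happening: shift every letter 6 places backward in the alphabet (wrapping around), then sort the characters into reverse alphabetical order.
"adnexo" → "uxhyri" → "yxurih".

yxurih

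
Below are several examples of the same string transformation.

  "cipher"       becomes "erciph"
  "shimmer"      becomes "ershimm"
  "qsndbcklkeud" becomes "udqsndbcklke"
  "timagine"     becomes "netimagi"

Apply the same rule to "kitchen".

Rule — move the last 2 characters to the front (rotate right by 2).
On "kitchen" that produces "enkitch".

enkitch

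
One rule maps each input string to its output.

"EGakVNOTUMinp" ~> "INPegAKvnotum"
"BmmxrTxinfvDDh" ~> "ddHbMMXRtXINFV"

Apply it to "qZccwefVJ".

The transformation: move the last 3 characters to the front (rotate right by 3), then flip the case of every letter.
Working it through for "qZccwefVJ": intermediate "fVJqZccwe", final "FvjQzCCWE".

FvjQzCCWE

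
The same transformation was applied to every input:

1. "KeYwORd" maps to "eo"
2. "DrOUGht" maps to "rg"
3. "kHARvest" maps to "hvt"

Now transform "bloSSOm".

ls

Rule — keep one character in every 3, starting at position 2 (positions 2nd, 5th, 8th, ...), then convert every letter to lowercase.
Starting from "bloSSOm": after the first operation, "lS"; after the second, "ls".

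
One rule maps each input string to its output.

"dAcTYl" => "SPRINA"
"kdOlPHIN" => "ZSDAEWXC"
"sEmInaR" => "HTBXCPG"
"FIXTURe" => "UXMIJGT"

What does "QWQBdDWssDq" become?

What's happening: shift every letter 11 places backward in the alphabet (wrapping around), then convert every letter to uppercase.
Applying both steps to "QWQBdDWssDq": "FLFQsSLhhSf", then "FLFQSSLHHSF".

FLFQSSLHHSF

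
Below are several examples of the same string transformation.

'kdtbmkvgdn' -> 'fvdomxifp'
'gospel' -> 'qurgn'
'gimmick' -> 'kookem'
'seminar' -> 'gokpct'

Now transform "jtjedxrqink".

vlgfztskpm

The transformation: shift every letter 2 places forward in the alphabet (wrapping around), then delete the first character.
Starting from "jtjedxrqink": after the first operation, "lvlgfztskpm"; after the second, "vlgfztskpm".
(Check on "gospel": → "iqurgn" → "qurgn" ✓)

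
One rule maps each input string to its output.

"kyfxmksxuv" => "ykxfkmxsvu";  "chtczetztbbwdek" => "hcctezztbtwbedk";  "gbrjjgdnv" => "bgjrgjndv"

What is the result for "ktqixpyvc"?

Rule — swap each adjacent pair of characters (1↔2, 3↔4, ...).
"ktqixpyvc" → "tkiqpxvyc".

tkiqpxvyc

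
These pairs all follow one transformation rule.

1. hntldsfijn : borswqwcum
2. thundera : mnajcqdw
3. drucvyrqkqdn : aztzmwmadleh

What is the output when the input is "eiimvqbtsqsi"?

Each output is the input with this applied: shift every letter 9 places forward in the alphabet (wrapping around), then swap the front and back halves of the string.
For "eiimvqbtsqsi", step one produces "nrrvezkcbzbr"; step two turns that into "kcbzbrnrrvez".
(Check on "drucvyrqkqdn": → "madlehaztzmw" → "aztzmwmadleh" ✓)

kcbzbrnrrvez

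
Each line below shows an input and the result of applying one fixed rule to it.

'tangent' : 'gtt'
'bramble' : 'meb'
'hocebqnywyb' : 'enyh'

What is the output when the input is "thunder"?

The transformation: keep one character in every 3, starting at position 1 (positions 1st, 4th, 7th, ...), then move the first character to the end.
"thunder" → "nrt".

nrt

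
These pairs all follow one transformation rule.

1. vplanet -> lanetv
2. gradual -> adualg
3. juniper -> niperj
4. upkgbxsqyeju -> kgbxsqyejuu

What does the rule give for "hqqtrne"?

Rule — move the first 2 characters to the end (rotate left by 2), then delete the last character.
Applying both steps to "hqqtrne": "qtrnehq", then "qtrneh".

qtrneh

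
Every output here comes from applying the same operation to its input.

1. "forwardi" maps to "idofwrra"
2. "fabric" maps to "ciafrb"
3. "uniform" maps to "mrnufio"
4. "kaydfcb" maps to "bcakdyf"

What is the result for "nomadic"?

cionamd

What's happening: move the last 2 characters to the front (rotate right by 2), then swap each adjacent pair of characters (1↔2, 3↔4, ...).
Doing the same to "nomadic": "cionamd".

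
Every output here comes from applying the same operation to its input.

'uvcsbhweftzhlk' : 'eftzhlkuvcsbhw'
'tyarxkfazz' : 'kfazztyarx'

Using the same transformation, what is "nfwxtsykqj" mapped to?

sykqjnfwxt

What's happening: swap the front and back halves of the string.
So "nfwxtsykqj" becomes "sykqjnfwxt".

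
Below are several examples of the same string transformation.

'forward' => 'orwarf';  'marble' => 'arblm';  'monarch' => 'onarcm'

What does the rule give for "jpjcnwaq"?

pjcnwaj

In each case the input is transformed by: delete the last character, then move the first character to the end.
On "jpjcnwaq" that produces "pjcnwaj".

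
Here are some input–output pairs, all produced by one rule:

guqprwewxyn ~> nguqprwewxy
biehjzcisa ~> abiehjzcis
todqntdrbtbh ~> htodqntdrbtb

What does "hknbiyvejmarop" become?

Looking at the pairs, the operation is to move the last character to the front.
Doing the same to "hknbiyvejmarop": "phknbiyvejmaro".

phknbiyvejmaro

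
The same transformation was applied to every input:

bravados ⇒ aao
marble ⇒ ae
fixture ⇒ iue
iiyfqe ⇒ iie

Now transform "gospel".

oe

The pattern: keep only the vowels.
On "gospel" that produces "oe".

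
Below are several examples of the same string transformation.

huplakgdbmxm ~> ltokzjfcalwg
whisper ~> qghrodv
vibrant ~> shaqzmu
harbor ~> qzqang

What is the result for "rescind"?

cdrbhmq

Looking at the pairs, the operation is to shift every letter 1 place backward in the alphabet (wrapping around), then swap the first and last characters.
Applying both steps to "rescind": "qdrbhmc", then "cdrbhmq".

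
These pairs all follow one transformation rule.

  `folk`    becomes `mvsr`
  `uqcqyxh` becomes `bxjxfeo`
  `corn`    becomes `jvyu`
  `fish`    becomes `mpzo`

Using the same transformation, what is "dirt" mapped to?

kpya

Each output is the input with this applied: shift every letter 7 places forward in the alphabet (wrapping around).
Doing the same to "dirt": "kpya".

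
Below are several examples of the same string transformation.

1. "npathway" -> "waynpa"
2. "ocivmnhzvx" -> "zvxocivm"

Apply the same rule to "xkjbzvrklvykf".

ykfxkjbzvrk

The rule is to move the last 3 characters to the front (rotate right by 3), then delete the last 2 characters.
So "xkjbzvrklvykf" becomes "ykfxkjbzvrk".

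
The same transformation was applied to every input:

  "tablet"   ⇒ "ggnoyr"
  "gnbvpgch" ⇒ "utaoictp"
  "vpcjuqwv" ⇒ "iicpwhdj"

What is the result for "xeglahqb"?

Each output is the input with this applied: move the last character to the front, then shift every letter 13 places forward in the alphabet (wrapping around) — i.e. ROT13.
Working it through for "xeglahqb": intermediate "bxeglahq", final "okrtynud".
(Check on "gnbvpgch": → "hgnbvpgc" → "utaoictp" ✓)

okrtynud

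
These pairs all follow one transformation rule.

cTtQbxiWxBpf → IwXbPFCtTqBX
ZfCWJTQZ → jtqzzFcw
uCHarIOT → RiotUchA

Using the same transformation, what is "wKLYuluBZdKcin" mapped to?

bzDkCINWklyULU

Each output is the input with this applied: flip the case of every letter, then swap the front and back halves of the string.
Starting from "wKLYuluBZdKcin": after the first operation, "WklyULUbzDkCIN"; after the second, "bzDkCINWklyULU".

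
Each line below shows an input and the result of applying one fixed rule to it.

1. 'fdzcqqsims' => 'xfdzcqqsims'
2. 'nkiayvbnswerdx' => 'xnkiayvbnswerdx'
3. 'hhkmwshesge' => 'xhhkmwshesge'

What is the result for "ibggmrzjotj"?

In each case the input is transformed by: prepend "x".
"ibggmrzjotj" → "xibggmrzjotj".

xibggmrzjotj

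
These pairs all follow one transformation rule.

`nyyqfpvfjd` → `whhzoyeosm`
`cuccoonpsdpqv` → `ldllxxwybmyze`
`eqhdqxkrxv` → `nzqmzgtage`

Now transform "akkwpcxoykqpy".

jttfylgxhtzyh

The transformation: shift every letter 9 places forward in the alphabet (wrapping around).
Applying that to "akkwpcxoykqpy" gives "jttfylgxhtzyh".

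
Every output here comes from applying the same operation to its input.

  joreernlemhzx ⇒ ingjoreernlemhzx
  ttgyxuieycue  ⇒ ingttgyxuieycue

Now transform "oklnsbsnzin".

The pattern: prepend "ing".
Applying that to "oklnsbsnzin" gives "ingoklnsbsnzin".

ingoklnsbsnzin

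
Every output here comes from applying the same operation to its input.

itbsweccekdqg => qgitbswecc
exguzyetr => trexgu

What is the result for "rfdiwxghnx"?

The transformation: move the last 2 characters to the front (rotate right by 2), then delete the last 3 characters.
Applying both steps to "rfdiwxghnx": "nxrfdiwxgh", then "nxrfdiw".

nxrfdiw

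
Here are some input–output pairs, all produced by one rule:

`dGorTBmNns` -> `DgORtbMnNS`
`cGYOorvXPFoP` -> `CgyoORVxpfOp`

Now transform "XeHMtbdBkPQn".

xEhmTBDbKpqN

The transformation: flip the case of every letter.
So "XeHMtbdBkPQn" becomes "xEhmTBDbKpqN".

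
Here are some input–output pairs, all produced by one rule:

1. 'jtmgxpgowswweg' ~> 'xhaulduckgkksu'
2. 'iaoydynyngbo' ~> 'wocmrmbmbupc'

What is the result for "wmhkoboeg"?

The rule is to shift every letter 12 places backward in the alphabet (wrapping around).
On "wmhkoboeg" that produces "kavycpcsu".

kavycpcsu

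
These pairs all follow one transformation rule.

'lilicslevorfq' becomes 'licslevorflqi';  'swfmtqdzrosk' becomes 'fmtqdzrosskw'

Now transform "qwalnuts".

The transformation: swap the first and last characters, then move the first 2 characters to the end (rotate left by 2).
For "qwalnuts", step one produces "swalnutq"; step two turns that into "alnutqsw".

alnutqsw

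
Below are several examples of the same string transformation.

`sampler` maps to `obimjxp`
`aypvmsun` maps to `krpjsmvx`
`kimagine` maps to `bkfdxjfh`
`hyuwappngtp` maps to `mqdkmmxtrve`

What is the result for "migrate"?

The pattern: shift every letter 3 places backward in the alphabet (wrapping around), then reverse the string.
Applying both steps to "migrate": "jfdoxqb", then "bqxodfj".

bqxodfj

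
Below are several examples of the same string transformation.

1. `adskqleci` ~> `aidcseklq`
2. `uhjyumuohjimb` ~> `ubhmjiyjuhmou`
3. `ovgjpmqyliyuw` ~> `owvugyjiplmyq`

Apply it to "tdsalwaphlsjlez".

tzdeslajlswlahp

What's happening: take characters alternately from the front and the back (1st, last, 2nd, 2nd-last, ...).
"tdsalwaphlsjlez" → "tzdeslajlswlahp".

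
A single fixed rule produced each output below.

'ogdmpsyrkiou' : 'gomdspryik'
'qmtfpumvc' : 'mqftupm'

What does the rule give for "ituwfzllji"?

tiwuzfll

The pattern: delete the last 2 characters, then swap each adjacent pair of characters (1↔2, 3↔4, ...).
For "ituwfzllji", step one produces "ituwfzll"; step two turns that into "tiwuzfll".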